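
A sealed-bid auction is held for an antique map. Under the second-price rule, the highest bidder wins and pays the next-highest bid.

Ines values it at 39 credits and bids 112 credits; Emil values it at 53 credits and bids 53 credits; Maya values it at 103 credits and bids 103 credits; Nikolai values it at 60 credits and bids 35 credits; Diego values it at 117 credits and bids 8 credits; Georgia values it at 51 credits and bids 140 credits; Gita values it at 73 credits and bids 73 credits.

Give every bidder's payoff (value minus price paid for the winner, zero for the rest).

Ranking the bids: Georgia 140 credits > Ines 112 credits > Maya 103 credits > Gita 73 credits > Emil 53 credits > Nikolai 35 credits > Diego 8 credits.
Georgia has the top bid and wins; the price is the second-highest bid, 112 credits.
Georgia's payoff = 51 credits − 112 credits = -61 credits. All other bidders lose, so their payoff is 0.

Ines 0 credits, Emil 0 credits, Maya 0 credits, Nikolai 0 credits, Diego 0 credits, Georgia -61 credits, Gita 0 credits.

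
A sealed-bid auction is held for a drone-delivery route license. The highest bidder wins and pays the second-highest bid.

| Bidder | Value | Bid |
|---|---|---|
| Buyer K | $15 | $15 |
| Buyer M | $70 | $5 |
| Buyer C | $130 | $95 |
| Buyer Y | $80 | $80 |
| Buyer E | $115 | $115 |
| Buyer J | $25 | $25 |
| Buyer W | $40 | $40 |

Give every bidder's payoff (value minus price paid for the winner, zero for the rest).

Bids in descending order: Buyer E $115 > Buyer C $95 > Buyer Y $80 > Buyer W $40 > Buyer J $25 > Buyer K $15 > Buyer M $5.
Buyer E has the top bid and wins; the price is the second-highest bid, $95.
Buyer E's payoff = $115 − $95 = $20. All other bidders lose, so their payoff is 0.

Payoffs: Buyer K $0, Buyer M $0, Buyer C $0, Buyer Y $0, Buyer E $20, Buyer J $0, Buyer W $0.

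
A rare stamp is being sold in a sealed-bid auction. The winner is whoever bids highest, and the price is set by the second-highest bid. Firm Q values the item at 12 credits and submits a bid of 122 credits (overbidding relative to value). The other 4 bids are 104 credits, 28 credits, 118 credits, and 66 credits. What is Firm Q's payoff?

-106 credits

Highest competing bid: 118 credits.
Firm Q's bid 122 credits is the highest overall, so Firm Q wins and pays the second-highest bid, 118 credits.
Payoff = value − price = 12 credits − 118 credits = -106 credits.
Overbidding won the item at a price above value — truthful bidding would have avoided this loss.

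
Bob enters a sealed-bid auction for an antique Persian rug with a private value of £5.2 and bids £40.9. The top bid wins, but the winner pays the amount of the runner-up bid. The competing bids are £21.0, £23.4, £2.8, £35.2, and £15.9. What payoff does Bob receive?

Bob's payoff: -£30.0.

Highest competing bid: £35.2.
Bob's bid £40.9 is the highest overall, so Bob wins and pays the second-highest bid, £35.2.
Payoff = value − price = £5.2 − £35.2 = -£30.0.
Overbidding won the item at a price above value — truthful bidding would have avoided this loss.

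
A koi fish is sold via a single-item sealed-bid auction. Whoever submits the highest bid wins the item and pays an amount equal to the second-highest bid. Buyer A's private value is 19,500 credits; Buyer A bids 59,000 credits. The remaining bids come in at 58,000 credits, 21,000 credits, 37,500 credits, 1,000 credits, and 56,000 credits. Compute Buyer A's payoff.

Highest competing bid: 58,000 credits.
Buyer A's bid 59,000 credits is the highest overall, so Buyer A wins and pays the second-highest bid, 58,000 credits.
Payoff = value − price = 19,500 credits − 58,000 credits = -38,500 credits.
Overbidding won the item at a price above value — truthful bidding would have avoided this loss.

Buyer A's payoff: -38,500 credits.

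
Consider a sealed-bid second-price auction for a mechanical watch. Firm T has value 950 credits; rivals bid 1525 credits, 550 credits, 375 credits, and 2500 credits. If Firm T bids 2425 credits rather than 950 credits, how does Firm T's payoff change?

0 credits

The highest competing bid is 2500 credits.
Bidding truthfully at 950 credits: the top bid is 2500 credits (a rival), so Firm T loses. Payoff = 0 credits.
Bidding 2425 credits: the top bid is 2500 credits (a rival), so Firm T loses. Payoff = 0 credits.
Change = 0 credits − 0 credits = 0 credits.
The bid only affects whether you win, not the price — here both bids land on the same side of the top rival bid, so the deviation is payoff-neutral.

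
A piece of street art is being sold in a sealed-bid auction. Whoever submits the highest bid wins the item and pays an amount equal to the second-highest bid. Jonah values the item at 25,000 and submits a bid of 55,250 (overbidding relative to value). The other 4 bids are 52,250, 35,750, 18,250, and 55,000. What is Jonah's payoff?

Payoff = -30,000.

Highest competing bid: 55,000.
Jonah's bid 55,250 is the highest overall, so Jonah wins and pays the second-highest bid, 55,000.
Payoff = value − price = 25,000 − 55,000 = -30,000.
Overbidding won the item at a price above value — truthful bidding would have avoided this loss.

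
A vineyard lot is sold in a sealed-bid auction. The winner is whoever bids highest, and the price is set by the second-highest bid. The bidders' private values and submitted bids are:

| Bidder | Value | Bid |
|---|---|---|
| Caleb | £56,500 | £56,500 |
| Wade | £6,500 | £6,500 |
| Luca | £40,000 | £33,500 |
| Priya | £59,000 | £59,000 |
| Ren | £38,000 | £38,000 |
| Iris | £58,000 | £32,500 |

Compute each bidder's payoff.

Payoffs: Caleb £0, Wade £0, Luca £0, Priya £2,500, Ren £0, Iris £0.

Ranking the bids: Priya £59,000 > Caleb £56,500 > Ren £38,000 > Luca £33,500 > Iris £32,500 > Wade £6,500.
Priya has the top bid and wins; the price is the second-highest bid, £56,500.
Priya's payoff = £59,000 − £56,500 = £2,500. All other bidders lose, so their payoff is 0.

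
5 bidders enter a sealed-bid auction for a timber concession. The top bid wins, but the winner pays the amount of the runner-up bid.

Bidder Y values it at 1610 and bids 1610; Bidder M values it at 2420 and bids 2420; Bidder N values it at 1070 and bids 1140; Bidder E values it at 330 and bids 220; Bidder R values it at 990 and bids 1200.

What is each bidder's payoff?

Sorted high to low: Bidder M 2420; Bidder Y 1610; Bidder R 1200; Bidder N 1140; Bidder E 220.
Bidder M has the top bid and wins; the price is the second-highest bid, 1610.
Bidder M's payoff = 2420 − 1610 = 810. All other bidders lose, so their payoff is 0.

Bidder Y 0, Bidder M 810, Bidder N 0, Bidder E 0, Bidder R 0.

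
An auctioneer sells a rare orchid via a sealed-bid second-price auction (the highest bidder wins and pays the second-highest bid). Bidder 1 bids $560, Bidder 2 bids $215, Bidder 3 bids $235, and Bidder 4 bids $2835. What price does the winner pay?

Sorted high to low: Bidder 4 $2835 > Bidder 1 $560 > Bidder 3 $235 > Bidder 2 $215.
Bidder 4 is the highest bidder, so Bidder 4 wins.
Under the second-price rule, the price is the second-highest bid: $560.

$560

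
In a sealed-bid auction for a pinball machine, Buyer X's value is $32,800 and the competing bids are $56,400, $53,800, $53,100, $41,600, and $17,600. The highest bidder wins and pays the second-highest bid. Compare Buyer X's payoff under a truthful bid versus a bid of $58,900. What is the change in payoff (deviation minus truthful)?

The highest competing bid is $56,400.
Bidding truthfully at $32,800: the top bid is $56,400 (a rival), so Buyer X loses. Payoff = $0.
Bidding $58,900: Buyer X has the top bid, wins, and pays the second-highest bid $56,400. Payoff = $32,800 − $56,400 = -$23,600.
Change = -$23,600 − $0 = -$23,600.
This is the dominant-strategy logic: truthful bidding weakly beats any alternative.

Change in payoff: -$23,600.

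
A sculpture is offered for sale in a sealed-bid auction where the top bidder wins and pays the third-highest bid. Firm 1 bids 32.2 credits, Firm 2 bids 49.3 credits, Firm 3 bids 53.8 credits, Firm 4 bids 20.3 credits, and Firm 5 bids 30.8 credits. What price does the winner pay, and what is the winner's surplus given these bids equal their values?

Ranking the bids: Firm 3 53.8 credits, then Firm 2 49.3 credits, then Firm 1 32.2 credits, then Firm 5 30.8 credits, then Firm 4 20.3 credits.
Firm 3 is the highest bidder, so Firm 3 wins.
Under the third-price rule, the price is the third-highest bid: 32.2 credits.
Surplus = 53.8 credits − 32.2 credits = 21.6 credits.

Price 32.2 credits; surplus 21.6 credits.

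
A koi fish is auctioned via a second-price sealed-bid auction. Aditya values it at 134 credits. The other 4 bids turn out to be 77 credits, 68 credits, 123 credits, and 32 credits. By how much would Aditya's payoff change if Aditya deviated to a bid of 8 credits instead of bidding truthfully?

Payoff change: -11 credits.

The highest competing bid is 123 credits.
Bidding truthfully at 134 credits: Aditya has the top bid, wins, and pays the second-highest bid 123 credits. Payoff = 134 credits − 123 credits = 11 credits.
Bidding 8 credits: the top bid is 123 credits (a rival), so Aditya loses. Payoff = 0 credits.
Change = 0 credits − 11 credits = -11 credits.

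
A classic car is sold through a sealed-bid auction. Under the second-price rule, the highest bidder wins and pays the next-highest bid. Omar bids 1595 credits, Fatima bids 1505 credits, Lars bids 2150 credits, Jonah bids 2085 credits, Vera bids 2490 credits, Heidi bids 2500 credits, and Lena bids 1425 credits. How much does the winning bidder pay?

The winner pays 2490 credits.

Ordered from highest: Heidi 2500 credits > Vera 2490 credits > Lars 2150 credits > Jonah 2085 credits > Omar 1595 credits > Fatima 1505 credits > Lena 1425 credits.
Heidi has the highest bid, so Heidi wins.
The second-highest bid is 2490 credits, so that is what Heidi pays.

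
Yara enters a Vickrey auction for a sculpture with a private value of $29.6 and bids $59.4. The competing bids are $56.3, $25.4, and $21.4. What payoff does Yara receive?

Highest competing bid: $56.3.
Yara's bid $59.4 is the highest overall, so Yara wins and pays the second-highest bid, $56.3.
Payoff = value − price = $29.6 − $56.3 = -$26.7.
Overbidding won the item at a price above value — truthful bidding would have avoided this loss.

Payoff = -$26.7.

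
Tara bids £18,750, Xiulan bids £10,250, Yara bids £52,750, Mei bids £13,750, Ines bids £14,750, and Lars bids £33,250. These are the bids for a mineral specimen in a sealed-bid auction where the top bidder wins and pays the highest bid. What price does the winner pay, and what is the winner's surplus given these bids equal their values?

Ordered from highest: Yara £52,750, then Lars £33,250, then Tara £18,750, then Ines £14,750, then Mei £13,750, then Xiulan £10,250.
Yara is the highest bidder, so Yara wins.
Under the first-price rule, the price is the highest bid: £52,750.
Surplus = £52,750 − £52,750 = £0.

The winner pays £52,750 for a surplus of £0.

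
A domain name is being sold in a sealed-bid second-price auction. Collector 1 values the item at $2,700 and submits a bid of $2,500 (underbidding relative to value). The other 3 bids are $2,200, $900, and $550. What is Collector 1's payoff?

Payoff = $500.

Highest competing bid: $2,200.
Collector 1's bid $2,500 is the highest overall, so Collector 1 wins and pays the second-highest bid, $2,200.
Payoff = value − price = $2,700 − $2,200 = $500.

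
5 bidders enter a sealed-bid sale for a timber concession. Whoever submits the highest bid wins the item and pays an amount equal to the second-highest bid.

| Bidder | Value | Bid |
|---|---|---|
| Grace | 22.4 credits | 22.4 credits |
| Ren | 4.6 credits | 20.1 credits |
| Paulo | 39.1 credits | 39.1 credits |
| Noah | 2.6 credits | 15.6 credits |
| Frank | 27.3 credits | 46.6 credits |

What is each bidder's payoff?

Ordered from highest: Frank 46.6 credits > Paulo 39.1 credits > Grace 22.4 credits > Ren 20.1 credits > Noah 15.6 credits.
Frank has the top bid and wins; the price is the second-highest bid, 39.1 credits.
Frank's payoff = 27.3 credits − 39.1 credits = -11.8 credits. All other bidders lose, so their payoff is 0.

Payoffs: Grace 0.0 credits, Ren 0.0 credits, Paulo 0.0 credits, Noah 0.0 credits, Frank -11.8 credits.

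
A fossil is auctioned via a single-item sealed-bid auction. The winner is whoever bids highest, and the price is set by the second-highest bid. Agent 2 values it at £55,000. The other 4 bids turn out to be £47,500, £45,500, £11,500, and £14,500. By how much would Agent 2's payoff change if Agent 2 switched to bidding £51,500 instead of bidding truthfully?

£0

The highest competing bid is £47,500.
Bidding truthfully at £55,000: Agent 2 has the top bid, wins, and pays the second-highest bid £47,500. Payoff = £55,000 − £47,500 = £7,500.
Bidding £51,500: Agent 2 has the top bid, wins, and pays the second-highest bid £47,500. Payoff = £55,000 − £47,500 = £7,500.
Change = £7,500 − £7,500 = £0.
The bid only affects whether you win, not the price — here both bids land on the same side of the top rival bid, so the deviation is payoff-neutral.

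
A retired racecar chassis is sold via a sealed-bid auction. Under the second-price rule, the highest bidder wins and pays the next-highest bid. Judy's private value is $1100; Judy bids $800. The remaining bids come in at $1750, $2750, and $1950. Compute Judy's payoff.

Highest competing bid: $2750.
Judy's bid $800 is not the highest, so Judy loses, pays nothing, and earns zero payoff.

Payoff = $0.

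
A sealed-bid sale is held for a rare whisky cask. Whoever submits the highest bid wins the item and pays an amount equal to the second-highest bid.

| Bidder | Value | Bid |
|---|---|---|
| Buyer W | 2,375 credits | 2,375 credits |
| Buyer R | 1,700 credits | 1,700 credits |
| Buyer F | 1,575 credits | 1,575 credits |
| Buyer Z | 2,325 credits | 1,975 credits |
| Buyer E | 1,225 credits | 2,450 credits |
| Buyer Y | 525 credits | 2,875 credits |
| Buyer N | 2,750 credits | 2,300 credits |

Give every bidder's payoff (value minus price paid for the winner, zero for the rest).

Payoffs: Buyer W 0 credits, Buyer R 0 credits, Buyer F 0 credits, Buyer Z 0 credits, Buyer E 0 credits, Buyer Y -1,925 credits, Buyer N 0 credits.

Ranking the bids: Buyer Y 2,875 credits; Buyer E 2,450 credits; Buyer W 2,375 credits; Buyer N 2,300 credits; Buyer Z 1,975 credits; Buyer R 1,700 credits; Buyer F 1,575 credits.
Buyer Y has the top bid and wins; the price is the second-highest bid, 2,450 credits.
Buyer Y's payoff = 525 credits − 2,450 credits = -1,925 credits. All other bidders lose, so their payoff is 0.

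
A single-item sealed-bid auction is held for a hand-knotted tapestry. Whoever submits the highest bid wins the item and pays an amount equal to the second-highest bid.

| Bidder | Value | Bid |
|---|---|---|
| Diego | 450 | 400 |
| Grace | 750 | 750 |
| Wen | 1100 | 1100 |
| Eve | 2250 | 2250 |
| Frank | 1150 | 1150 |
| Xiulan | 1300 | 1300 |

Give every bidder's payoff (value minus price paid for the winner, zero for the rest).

Ranking the bids: Eve 2250 > Xiulan 1300 > Frank 1150 > Wen 1100 > Grace 750 > Diego 400.
Eve has the top bid and wins; the price is the second-highest bid, 1300.
Eve's payoff = 2250 − 1300 = 950. All other bidders lose, so their payoff is 0.

Payoffs: Diego 0, Grace 0, Wen 0, Eve 950, Frank 0, Xiulan 0.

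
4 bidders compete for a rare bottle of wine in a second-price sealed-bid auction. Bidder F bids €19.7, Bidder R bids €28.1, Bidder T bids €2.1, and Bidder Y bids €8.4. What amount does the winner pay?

€19.7

Ranking the bids: Bidder R €28.1; Bidder F €19.7; Bidder Y €8.4; Bidder T €2.1.
Bidder R has the highest bid, so Bidder R wins.
The second-highest bid is €19.7, so that is what Bidder R pays.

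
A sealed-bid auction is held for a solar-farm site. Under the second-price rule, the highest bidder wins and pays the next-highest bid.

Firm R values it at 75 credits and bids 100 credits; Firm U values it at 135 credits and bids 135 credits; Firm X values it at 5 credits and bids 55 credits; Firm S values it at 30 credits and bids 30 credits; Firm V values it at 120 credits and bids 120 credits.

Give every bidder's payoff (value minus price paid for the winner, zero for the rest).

Payoffs: Firm R 0 credits, Firm U 15 credits, Firm X 0 credits, Firm S 0 credits, Firm V 0 credits.

Ranking the bids: Firm U 135 credits, then Firm V 120 credits, then Firm R 100 credits, then Firm X 55 credits, then Firm S 30 credits.
Firm U has the top bid and wins; the price is the second-highest bid, 120 credits.
Firm U's payoff = 135 credits − 120 credits = 15 credits. All other bidders lose, so their payoff is 0.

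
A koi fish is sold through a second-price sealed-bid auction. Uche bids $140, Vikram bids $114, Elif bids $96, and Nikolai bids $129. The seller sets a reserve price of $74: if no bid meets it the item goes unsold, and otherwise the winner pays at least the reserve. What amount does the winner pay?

$129

Sorted high to low: Uche $140, then Nikolai $129, then Vikram $114, then Elif $96.
Uche has the highest bid, so Uche wins.
The second-highest bid is $129, which exceeds the reserve, so that sets the price.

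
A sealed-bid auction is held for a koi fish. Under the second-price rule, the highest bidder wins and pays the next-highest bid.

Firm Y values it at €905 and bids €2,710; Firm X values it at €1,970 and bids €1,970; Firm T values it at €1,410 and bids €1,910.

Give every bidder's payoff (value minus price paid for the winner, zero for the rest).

Ranking the bids: Firm Y €2,710 > Firm X €1,970 > Firm T €1,910.
Firm Y has the top bid and wins; the price is the second-highest bid, €1,970.
Firm Y's payoff = €905 − €1,970 = -€1,065. All other bidders lose, so their payoff is 0.

Payoffs: Firm Y -€1,065, Firm X €0, Firm T €0.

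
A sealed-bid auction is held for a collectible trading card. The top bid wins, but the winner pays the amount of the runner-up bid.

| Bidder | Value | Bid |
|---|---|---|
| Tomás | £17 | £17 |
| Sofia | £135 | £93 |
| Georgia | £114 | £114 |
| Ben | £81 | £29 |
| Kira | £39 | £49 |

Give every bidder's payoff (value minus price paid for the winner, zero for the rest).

Ranking the bids: Georgia £114 > Sofia £93 > Kira £49 > Ben £29 > Tomás £17.
Georgia has the top bid and wins; the price is the second-highest bid, £93.
Georgia's payoff = £114 − £93 = £21. All other bidders lose, so their payoff is 0.

Payoffs: Tomás £0, Sofia £0, Georgia £21, Ben £0, Kira £0.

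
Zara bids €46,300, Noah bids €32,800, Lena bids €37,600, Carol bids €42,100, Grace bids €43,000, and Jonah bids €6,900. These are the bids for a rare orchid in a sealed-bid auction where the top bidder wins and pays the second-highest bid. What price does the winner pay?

€43,000

Ranking the bids: Zara €46,300; Grace €43,000; Carol €42,100; Lena €37,600; Noah €32,800; Jonah €6,900.
Zara is the highest bidder, so Zara wins.
Under the second-price rule, the price is the second-highest bid: €43,000.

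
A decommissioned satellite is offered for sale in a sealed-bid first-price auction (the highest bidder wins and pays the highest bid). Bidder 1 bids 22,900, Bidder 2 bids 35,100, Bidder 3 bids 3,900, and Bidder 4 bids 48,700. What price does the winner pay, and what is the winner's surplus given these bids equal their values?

The winner pays 48,700 for a surplus of 0.

Ranking the bids: Bidder 4 48,700, then Bidder 2 35,100, then Bidder 1 22,900, then Bidder 3 3,900.
Bidder 4 is the highest bidder, so Bidder 4 wins.
Under the first-price rule, the price is the highest bid: 48,700.
Surplus = 48,700 − 48,700 = 0.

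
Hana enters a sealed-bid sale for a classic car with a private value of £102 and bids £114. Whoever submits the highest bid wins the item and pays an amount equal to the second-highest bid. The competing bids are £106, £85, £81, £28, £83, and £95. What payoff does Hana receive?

Highest competing bid: £106.
Hana's bid £114 is the highest overall, so Hana wins and pays the second-highest bid, £106.
Payoff = value − price = £102 − £106 = -£4.
Overbidding won the item at a price above value — truthful bidding would have avoided this loss.

Payoff = -£4.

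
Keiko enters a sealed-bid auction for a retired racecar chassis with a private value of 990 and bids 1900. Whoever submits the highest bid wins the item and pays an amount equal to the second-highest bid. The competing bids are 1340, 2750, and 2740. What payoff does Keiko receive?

Payoff = 0.

Highest competing bid: 2750.
Keiko's bid 1900 is not the highest, so Keiko loses, pays nothing, and earns zero payoff.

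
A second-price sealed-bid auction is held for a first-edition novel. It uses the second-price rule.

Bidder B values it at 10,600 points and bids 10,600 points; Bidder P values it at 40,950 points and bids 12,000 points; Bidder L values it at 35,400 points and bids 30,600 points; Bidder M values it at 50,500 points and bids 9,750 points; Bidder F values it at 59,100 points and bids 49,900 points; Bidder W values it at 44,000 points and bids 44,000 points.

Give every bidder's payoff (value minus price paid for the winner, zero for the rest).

Ranking the bids: Bidder F 49,900 points; Bidder W 44,000 points; Bidder L 30,600 points; Bidder P 12,000 points; Bidder B 10,600 points; Bidder M 9,750 points.
Bidder F has the top bid and wins; the price is the second-highest bid, 44,000 points.
Bidder F's payoff = 59,100 points − 44,000 points = 15,100 points. All other bidders lose, so their payoff is 0.

Payoffs: Bidder B 0 points, Bidder P 0 points, Bidder L 0 points, Bidder M 0 points, Bidder F 15,100 points, Bidder W 0 points.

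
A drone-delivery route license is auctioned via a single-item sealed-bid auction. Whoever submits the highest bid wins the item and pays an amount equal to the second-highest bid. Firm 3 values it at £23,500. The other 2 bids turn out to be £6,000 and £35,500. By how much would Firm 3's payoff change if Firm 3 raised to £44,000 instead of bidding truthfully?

Change in payoff: -£12,000.

The highest competing bid is £35,500.
Bidding truthfully at £23,500: the top bid is £35,500 (a rival), so Firm 3 loses. Payoff = £0.
Bidding £44,000: Firm 3 has the top bid, wins, and pays the second-highest bid £35,500. Payoff = £23,500 − £35,500 = -£12,000.
Change = -£12,000 − £0 = -£12,000.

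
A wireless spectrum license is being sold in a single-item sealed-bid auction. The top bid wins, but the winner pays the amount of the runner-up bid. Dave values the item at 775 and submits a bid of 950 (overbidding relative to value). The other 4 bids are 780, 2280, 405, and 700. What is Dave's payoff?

Dave's payoff: 0.

Highest competing bid: 2280.
Dave's bid 950 is not the highest, so Dave loses, pays nothing, and earns zero payoff.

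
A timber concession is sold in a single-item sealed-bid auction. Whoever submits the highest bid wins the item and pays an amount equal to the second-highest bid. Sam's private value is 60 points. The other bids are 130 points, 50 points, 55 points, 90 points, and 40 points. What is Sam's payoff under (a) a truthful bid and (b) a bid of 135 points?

(a) 0 points  (b) -70 points

The highest competing bid is 130 points.
Bidding truthfully at 60 points: the top bid is 130 points (a rival), so Sam loses. Payoff = 0 points.
Bidding 135 points: Sam has the top bid, wins, and pays the second-highest bid 130 points. Payoff = 60 points − 130 points = -70 points.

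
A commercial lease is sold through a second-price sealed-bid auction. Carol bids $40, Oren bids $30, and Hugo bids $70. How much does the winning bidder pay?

Price paid: $40.

Ranking the bids: Hugo $70; Carol $40; Oren $30.
Hugo has the highest bid, so Hugo wins.
The second-highest bid is $40, so that is what Hugo pays.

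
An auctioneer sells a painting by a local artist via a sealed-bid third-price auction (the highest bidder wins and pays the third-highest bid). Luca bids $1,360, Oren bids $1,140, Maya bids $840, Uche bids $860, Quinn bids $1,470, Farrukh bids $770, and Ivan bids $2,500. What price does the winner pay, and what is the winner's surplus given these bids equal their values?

The winner pays $1,360 for a surplus of $1,140.

Sorted high to low: Ivan $2,500; Quinn $1,470; Luca $1,360; Oren $1,140; Uche $860; Maya $840; Farrukh $770.
Ivan is the highest bidder, so Ivan wins.
Under the third-price rule, the price is the third-highest bid: $1,360.
Surplus = $2,500 − $1,360 = $1,140.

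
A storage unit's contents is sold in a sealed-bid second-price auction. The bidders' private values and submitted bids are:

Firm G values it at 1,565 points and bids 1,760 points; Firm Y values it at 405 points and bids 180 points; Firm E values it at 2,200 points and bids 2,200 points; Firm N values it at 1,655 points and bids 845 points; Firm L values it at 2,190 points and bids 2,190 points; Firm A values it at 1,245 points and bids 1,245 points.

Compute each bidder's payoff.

Payoffs: Firm G 0 points, Firm Y 0 points, Firm E 10 points, Firm N 0 points, Firm L 0 points, Firm A 0 points.

Ranking the bids: Firm E 2,200 points > Firm L 2,190 points > Firm G 1,760 points > Firm A 1,245 points > Firm N 845 points > Firm Y 180 points.
Firm E has the top bid and wins; the price is the second-highest bid, 2,190 points.
Firm E's payoff = 2,200 points − 2,190 points = 10 points. All other bidders lose, so their payoff is 0.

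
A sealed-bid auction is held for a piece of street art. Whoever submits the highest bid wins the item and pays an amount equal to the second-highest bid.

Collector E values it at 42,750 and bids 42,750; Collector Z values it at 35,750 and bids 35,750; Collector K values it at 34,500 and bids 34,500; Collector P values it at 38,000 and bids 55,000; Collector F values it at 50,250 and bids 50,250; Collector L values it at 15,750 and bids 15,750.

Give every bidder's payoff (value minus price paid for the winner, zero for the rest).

Payoffs: Collector E 0, Collector Z 0, Collector K 0, Collector P -12,250, Collector F 0, Collector L 0.

Ranking the bids: Collector P 55,000 > Collector F 50,250 > Collector E 42,750 > Collector Z 35,750 > Collector K 34,500 > Collector L 15,750.
Collector P has the top bid and wins; the price is the second-highest bid, 50,250.
Collector P's payoff = 38,000 − 50,250 = -12,250. All other bidders lose, so their payoff is 0.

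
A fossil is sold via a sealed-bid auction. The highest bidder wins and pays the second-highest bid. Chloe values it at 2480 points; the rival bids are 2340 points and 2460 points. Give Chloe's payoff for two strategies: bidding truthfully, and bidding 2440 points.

Truthful: 20 points; alternative: 0 points.

The highest competing bid is 2460 points.
Bidding truthfully at 2480 points: Chloe has the top bid, wins, and pays the second-highest bid 2460 points. Payoff = 2480 points − 2460 points = 20 points.
Bidding 2440 points: the top bid is 2460 points (a rival), so Chloe loses. Payoff = 0 points.
This is the dominant-strategy logic: truthful bidding weakly beats any alternative.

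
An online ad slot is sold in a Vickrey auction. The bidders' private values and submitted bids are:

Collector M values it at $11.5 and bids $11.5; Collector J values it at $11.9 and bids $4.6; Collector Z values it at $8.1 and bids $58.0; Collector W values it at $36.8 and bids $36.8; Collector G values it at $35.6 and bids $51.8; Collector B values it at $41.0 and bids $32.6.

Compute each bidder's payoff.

Ranking the bids: Collector Z $58.0, then Collector G $51.8, then Collector W $36.8, then Collector B $32.6, then Collector M $11.5, then Collector J $4.6.
Collector Z has the top bid and wins; the price is the second-highest bid, $51.8.
Collector Z's payoff = $8.1 − $51.8 = -$43.7. All other bidders lose, so their payoff is 0.

Collector M $0.0, Collector J $0.0, Collector Z -$43.7, Collector W $0.0, Collector G $0.0, Collector B $0.0.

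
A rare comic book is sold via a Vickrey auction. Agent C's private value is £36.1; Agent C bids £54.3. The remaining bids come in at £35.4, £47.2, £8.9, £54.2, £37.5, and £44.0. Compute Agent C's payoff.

-£18.1

Highest competing bid: £54.2.
Agent C's bid £54.3 is the highest overall, so Agent C wins and pays the second-highest bid, £54.2.
Payoff = value − price = £36.1 − £54.2 = -£18.1.
Overbidding won the item at a price above value — truthful bidding would have avoided this loss.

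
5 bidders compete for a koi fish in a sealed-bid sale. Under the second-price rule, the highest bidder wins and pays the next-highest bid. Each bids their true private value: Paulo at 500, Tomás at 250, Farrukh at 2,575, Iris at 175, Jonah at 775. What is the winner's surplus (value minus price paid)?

Surplus = 1,800.

Sorted high to low: Farrukh 2,575 > Jonah 775 > Paulo 500 > Tomás 250 > Iris 175.
Farrukh wins with the top bid and pays the second-highest, 775.
Surplus = 2,575 − 775 = 1,800.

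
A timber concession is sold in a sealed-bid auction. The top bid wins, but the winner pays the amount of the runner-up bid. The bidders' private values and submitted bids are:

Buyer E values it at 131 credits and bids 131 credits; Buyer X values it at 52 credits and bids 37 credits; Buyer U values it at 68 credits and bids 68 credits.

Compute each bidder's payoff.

Ordered from highest: Buyer E 131 credits, then Buyer U 68 credits, then Buyer X 37 credits.
Buyer E has the top bid and wins; the price is the second-highest bid, 68 credits.
Buyer E's payoff = 131 credits − 68 credits = 63 credits. All other bidders lose, so their payoff is 0.

Buyer E 63 credits, Buyer X 0 credits, Buyer U 0 credits.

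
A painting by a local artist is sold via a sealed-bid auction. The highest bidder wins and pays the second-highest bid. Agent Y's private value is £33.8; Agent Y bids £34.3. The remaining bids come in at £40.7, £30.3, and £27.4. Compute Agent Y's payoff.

Payoff = £0.0.

Highest competing bid: £40.7.
Agent Y's bid £34.3 is not the highest, so Agent Y loses, pays nothing, and earns zero payoff.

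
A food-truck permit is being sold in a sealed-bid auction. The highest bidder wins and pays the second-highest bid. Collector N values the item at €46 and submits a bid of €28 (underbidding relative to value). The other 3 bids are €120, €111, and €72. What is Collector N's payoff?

Payoff = €0.

Highest competing bid: €120.
Collector N's bid €28 is not the highest, so Collector N loses, pays nothing, and earns zero payoff.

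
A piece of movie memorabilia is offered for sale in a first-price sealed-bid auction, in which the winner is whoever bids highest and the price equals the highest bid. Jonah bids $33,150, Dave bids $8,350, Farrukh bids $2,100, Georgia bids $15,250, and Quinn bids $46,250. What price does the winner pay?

The winner pays $46,250.

Bids in descending order: Quinn $46,250, then Jonah $33,150, then Georgia $15,250, then Dave $8,350, then Farrukh $2,100.
Quinn is the highest bidder, so Quinn wins.
Under the first-price rule, the price is the highest bid: $46,250.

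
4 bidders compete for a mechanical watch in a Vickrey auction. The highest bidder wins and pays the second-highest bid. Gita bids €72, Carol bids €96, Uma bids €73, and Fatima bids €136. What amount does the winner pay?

€96

Ranking the bids: Fatima €136 > Carol €96 > Uma €73 > Gita €72.
Fatima has the highest bid, so Fatima wins.
The second-highest bid is €96, so that is what Fatima pays.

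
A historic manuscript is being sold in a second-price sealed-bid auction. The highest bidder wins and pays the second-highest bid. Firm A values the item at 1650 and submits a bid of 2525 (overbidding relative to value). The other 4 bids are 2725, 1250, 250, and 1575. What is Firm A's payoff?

0

Highest competing bid: 2725.
Firm A's bid 2525 is not the highest, so Firm A loses, pays nothing, and earns zero payoff.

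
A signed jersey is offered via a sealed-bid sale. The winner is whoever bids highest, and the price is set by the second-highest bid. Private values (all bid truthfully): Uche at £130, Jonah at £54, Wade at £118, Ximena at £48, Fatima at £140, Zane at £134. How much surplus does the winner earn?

£6

Bids in descending order: Fatima £140, then Zane £134, then Uche £130, then Wade £118, then Jonah £54, then Ximena £48.
Fatima wins with the top bid and pays the second-highest, £134.
Surplus = £140 − £134 = £6.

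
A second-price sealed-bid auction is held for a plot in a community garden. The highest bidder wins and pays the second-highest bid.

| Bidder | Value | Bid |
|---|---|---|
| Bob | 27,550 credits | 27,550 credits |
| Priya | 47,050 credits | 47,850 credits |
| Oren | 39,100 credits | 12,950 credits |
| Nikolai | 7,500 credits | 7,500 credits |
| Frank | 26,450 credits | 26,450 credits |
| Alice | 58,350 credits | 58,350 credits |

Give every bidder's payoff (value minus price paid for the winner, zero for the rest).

Payoffs: Bob 0 credits, Priya 0 credits, Oren 0 credits, Nikolai 0 credits, Frank 0 credits, Alice 10,500 credits.

Ordered from highest: Alice 58,350 credits, then Priya 47,850 credits, then Bob 27,550 credits, then Frank 26,450 credits, then Oren 12,950 credits, then Nikolai 7,500 credits.
Alice has the top bid and wins; the price is the second-highest bid, 47,850 credits.
Alice's payoff = 58,350 credits − 47,850 credits = 10,500 credits. All other bidders lose, so their payoff is 0.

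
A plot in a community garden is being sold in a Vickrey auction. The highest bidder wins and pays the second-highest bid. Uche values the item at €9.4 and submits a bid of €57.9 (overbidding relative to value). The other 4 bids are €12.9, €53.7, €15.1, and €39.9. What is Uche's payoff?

Payoff = -€44.3.

Highest competing bid: €53.7.
Uche's bid €57.9 is the highest overall, so Uche wins and pays the second-highest bid, €53.7.
Payoff = value − price = €9.4 − €53.7 = -€44.3.
Overbidding won the item at a price above value — truthful bidding would have avoided this loss.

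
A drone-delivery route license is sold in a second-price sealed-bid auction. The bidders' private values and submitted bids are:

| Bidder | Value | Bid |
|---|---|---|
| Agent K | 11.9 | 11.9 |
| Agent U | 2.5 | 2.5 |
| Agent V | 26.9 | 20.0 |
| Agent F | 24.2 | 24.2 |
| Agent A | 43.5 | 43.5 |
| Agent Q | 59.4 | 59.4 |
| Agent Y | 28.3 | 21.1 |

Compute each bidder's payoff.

Bids in descending order: Agent Q 59.4, then Agent A 43.5, then Agent F 24.2, then Agent Y 21.1, then Agent V 20.0, then Agent K 11.9, then Agent U 2.5.
Agent Q has the top bid and wins; the price is the second-highest bid, 43.5.
Agent Q's payoff = 59.4 − 43.5 = 15.9. All other bidders lose, so their payoff is 0.

Agent K 0.0, Agent U 0.0, Agent V 0.0, Agent F 0.0, Agent A 0.0, Agent Q 15.9, Agent Y 0.0.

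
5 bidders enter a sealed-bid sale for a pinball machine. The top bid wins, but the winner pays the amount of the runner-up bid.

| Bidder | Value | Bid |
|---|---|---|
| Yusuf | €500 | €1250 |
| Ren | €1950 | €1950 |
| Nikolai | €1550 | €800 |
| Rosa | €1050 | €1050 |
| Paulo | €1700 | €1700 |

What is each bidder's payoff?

Yusuf €0, Ren €250, Nikolai €0, Rosa €0, Paulo €0.

Sorted high to low: Ren €1950 > Paulo €1700 > Yusuf €1250 > Rosa €1050 > Nikolai €800.
Ren has the top bid and wins; the price is the second-highest bid, €1700.
Ren's payoff = €1950 − €1700 = €250. All other bidders lose, so their payoff is 0.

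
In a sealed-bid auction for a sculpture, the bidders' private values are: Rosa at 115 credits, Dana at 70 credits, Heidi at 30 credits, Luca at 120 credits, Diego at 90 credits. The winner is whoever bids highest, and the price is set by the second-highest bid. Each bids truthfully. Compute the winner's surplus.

Bids in descending order: Luca 120 credits, then Rosa 115 credits, then Diego 90 credits, then Dana 70 credits, then Heidi 30 credits.
Luca wins with the top bid and pays the second-highest, 115 credits.
Surplus = 120 credits − 115 credits = 5 credits.

Winner's surplus: 5 credits.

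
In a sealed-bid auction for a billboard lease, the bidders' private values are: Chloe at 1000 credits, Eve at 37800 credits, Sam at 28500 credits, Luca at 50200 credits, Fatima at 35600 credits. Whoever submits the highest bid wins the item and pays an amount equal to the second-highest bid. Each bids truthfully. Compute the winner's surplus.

12400 credits

Ordered from highest: Luca 50200 credits > Eve 37800 credits > Fatima 35600 credits > Sam 28500 credits > Chloe 1000 credits.
Luca wins with the top bid and pays the second-highest, 37800 credits.
Surplus = 50200 credits − 37800 credits = 12400 credits.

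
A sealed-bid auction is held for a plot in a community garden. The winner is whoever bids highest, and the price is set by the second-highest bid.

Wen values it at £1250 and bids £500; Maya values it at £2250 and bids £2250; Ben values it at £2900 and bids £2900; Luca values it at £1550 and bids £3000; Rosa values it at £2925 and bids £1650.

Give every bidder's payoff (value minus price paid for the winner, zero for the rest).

Ordered from highest: Luca £3000 > Ben £2900 > Maya £2250 > Rosa £1650 > Wen £500.
Luca has the top bid and wins; the price is the second-highest bid, £2900.
Luca's payoff = £1550 − £2900 = -£1350. All other bidders lose, so their payoff is 0.

Wen £0, Maya £0, Ben £0, Luca -£1350, Rosa £0.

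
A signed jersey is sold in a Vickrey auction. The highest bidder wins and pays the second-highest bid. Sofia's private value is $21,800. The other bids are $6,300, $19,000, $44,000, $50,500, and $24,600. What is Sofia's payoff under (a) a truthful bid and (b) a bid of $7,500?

The highest competing bid is $50,500.
Bidding truthfully at $21,800: the top bid is $50,500 (a rival), so Sofia loses. Payoff = $0.
Bidding $7,500: the top bid is $50,500 (a rival), so Sofia loses. Payoff = $0.
The bid only affects whether you win, not the price — here both bids land on the same side of the top rival bid, so the deviation is payoff-neutral.

Truthful: $0; alternative: $0.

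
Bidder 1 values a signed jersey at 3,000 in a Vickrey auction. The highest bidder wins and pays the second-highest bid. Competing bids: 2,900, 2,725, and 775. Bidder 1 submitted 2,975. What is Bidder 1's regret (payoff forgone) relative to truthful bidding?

The highest competing bid is 2,900.
Bidding truthfully at 3,000: Bidder 1 has the top bid, wins, and pays the second-highest bid 2,900. Payoff = 3,000 − 2,900 = 100.
Bidding 2,975: Bidder 1 has the top bid, wins, and pays the second-highest bid 2,900. Payoff = 3,000 − 2,900 = 100.
Regret = truthful payoff − actual payoff = 100 − 100 = 0.

Regret: 0.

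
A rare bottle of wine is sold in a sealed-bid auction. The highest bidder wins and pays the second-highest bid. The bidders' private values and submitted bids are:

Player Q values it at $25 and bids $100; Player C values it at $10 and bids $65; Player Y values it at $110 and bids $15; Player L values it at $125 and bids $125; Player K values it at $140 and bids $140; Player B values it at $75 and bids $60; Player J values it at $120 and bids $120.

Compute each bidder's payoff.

Bids in descending order: Player K $140; Player L $125; Player J $120; Player Q $100; Player C $65; Player B $60; Player Y $15.
Player K has the top bid and wins; the price is the second-highest bid, $125.
Player K's payoff = $140 − $125 = $15. All other bidders lose, so their payoff is 0.

Payoffs: Player Q $0, Player C $0, Player Y $0, Player L $0, Player K $15, Player B $0, Player J $0.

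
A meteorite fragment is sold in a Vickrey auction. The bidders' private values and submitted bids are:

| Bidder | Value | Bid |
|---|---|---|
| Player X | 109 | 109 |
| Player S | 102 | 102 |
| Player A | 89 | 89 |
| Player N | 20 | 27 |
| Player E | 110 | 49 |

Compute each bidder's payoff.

Bids in descending order: Player X 109, then Player S 102, then Player A 89, then Player E 49, then Player N 27.
Player X has the top bid and wins; the price is the second-highest bid, 102.
Player X's payoff = 109 − 102 = 7. All other bidders lose, so their payoff is 0.

Payoffs: Player X 7, Player S 0, Player A 0, Player N 0, Player E 0.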